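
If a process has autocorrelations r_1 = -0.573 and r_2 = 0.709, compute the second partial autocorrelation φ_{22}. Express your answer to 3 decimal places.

0.567

φ_{22} = (r_2 − r_1²) / (1 − r_1²)
r_1² = (-0.573)² = 0.328329
Numerator = 0.709 − 0.3283 = 0.3807; denominator = 1 − 0.3283 = 0.6717
φ_{22} = 0.3807 / 0.6717 = 0.567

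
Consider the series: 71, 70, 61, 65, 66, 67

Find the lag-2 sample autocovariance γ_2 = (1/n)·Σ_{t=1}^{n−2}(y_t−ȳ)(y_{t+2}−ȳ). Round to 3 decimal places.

-4.481

Mean ȳ = (71 + 70 + 61 + 65 + 66 + 67)/6 = 66.6667
Σ_{t=1}^{4}(y_t−ȳ)(y_{t+2}−ȳ) = -26.8889
γ_2 = -26.8889 / 6 = -4.481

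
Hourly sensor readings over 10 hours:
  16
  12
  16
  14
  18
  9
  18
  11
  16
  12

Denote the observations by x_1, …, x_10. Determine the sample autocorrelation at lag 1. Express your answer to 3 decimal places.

-0.823

Mean x̄ = (16 + 12 + 16 + 14 + 18 + 9 + 18 + 11 + 16 + 12)/10 = 14.2000
Numerator Σ_{t=1}^{9}(x_t−x̄)(x_{t+1}−x̄) = -70.4400
Denominator Σ(x_t−x̄)² = 85.6000
r_1 = -70.4400 / 85.6000 = -0.823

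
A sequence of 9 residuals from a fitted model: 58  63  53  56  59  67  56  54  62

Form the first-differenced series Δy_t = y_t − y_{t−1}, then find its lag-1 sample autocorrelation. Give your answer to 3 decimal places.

First differences Δy: 5, -10, 3, 3, 8, -11, -2, 8
Mean of differences = 0.5000
Numerator Σ(Δy_t−Δȳ)(Δy_{t+1}−Δȳ) = -124.7500
Denominator Σ(Δy_t−Δȳ)² = 394.0000
r_1(Δy) = -124.7500 / 394.0000 = -0.317

-0.317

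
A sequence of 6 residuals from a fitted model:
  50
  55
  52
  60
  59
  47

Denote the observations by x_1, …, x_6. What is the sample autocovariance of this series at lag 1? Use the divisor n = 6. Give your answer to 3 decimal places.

Mean x̄ = (50 + 55 + 52 + 60 + 59 + 47)/6 = 53.8333
Deviations: -3.8333, 1.1667, -1.8333, 6.1667, 5.1667, -6.8333
Σ_{t=1}^{5}(x_t−x̄)(x_{t+1}−x̄) = -21.3611
γ_1 = -21.3611 / 6 = -3.560

-3.560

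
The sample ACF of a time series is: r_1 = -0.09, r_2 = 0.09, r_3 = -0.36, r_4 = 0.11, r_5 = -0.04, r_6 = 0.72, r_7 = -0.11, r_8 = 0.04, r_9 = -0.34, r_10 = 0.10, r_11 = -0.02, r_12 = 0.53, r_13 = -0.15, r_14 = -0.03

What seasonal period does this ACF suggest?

6

The largest autocorrelation is r_6 = 0.72, with a weaker echo at lag 12 (0.53); the remaining lags stay at or below 0.11.
The dominant spike at lag 6 indicates a seasonal period of 6.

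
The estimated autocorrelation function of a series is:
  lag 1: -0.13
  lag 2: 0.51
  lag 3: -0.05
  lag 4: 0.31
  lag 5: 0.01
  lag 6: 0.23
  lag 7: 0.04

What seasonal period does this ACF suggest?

2

The largest autocorrelation is r_2 = 0.51, with weaker echoes at lags 4 (0.31) and 6 (0.23); the remaining lags stay at or below 0.04.
The dominant spike at lag 2 indicates a seasonal period of 2.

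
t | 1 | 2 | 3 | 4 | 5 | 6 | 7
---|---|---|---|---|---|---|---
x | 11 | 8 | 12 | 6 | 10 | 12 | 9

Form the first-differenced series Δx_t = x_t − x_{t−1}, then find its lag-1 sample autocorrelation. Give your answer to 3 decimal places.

-0.636

First differences Δx: -3, 4, -6, 4, 2, -3
Mean of differences = -0.3333
Numerator Σ(Δx_t−Δx̄)(Δx_{t+1}−Δx̄) = -56.7778
Denominator Σ(Δx_t−Δx̄)² = 89.3333
r_1(Δx) = -56.7778 / 89.3333 = -0.636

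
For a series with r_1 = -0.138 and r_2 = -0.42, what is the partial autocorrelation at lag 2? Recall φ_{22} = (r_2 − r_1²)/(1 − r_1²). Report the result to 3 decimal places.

φ_{22} = (r_2 − r_1²) / (1 − r_1²)
r_1² = (-0.138)² = 0.019044
Numerator = -0.42 − 0.0190 = -0.4390; denominator = 1 − 0.0190 = 0.9810
φ_{22} = -0.4390 / 0.9810 = -0.448

-0.448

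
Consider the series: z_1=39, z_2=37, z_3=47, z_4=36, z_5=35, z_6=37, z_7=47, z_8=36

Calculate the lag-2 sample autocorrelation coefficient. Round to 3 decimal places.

-0.271

Mean z̄ = (39 + 37 + 47 + 36 + 35 + 37 + 47 + 36)/8 = 39.2500
Σ(z_t−z̄)(z_{t+2}−z̄) = (-1.9375) + (7.3125) + (-32.9375) + (7.3125) + (-32.9375) + (7.3125) = -45.8750
Denominator Σ(z_t−z̄)² = 169.5000
r_2 = -45.8750 / 169.5000 = -0.271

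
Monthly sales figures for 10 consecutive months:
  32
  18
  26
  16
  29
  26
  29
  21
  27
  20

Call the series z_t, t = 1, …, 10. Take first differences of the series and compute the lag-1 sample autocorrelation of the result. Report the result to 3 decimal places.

First differences Δz: -14, 8, -10, 13, -3, 3, -8, 6, -7
Mean of differences = -1.3333
Numerator Σ(Δz_t−Δz̄)(Δz_{t+1}−Δz̄) = -473.7778
Denominator Σ(Δz_t−Δz̄)² = 680.0000
r_1(Δz) = -473.7778 / 680.0000 = -0.697

-0.697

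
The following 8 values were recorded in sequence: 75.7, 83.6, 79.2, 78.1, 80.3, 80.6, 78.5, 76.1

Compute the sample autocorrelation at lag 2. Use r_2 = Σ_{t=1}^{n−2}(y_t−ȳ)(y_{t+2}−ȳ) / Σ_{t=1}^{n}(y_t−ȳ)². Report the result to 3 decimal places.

-0.247

Mean ȳ = (75.7 + 83.6 + 79.2 + 78.1 + 80.3 + 80.6 + 78.5 + 76.1)/8 = 79.0125
Deviations from mean: -3.3125, 4.5875, 0.1875, -0.9125, 1.2875, 1.5875, -0.5125, -2.9125
Σ(y_t−ȳ)(y_{t+2}−ȳ) = (-0.6211) + (-4.1861) + (0.2414) + (-1.4486) + (-0.6598) + (-4.6236) = -11.2978
Denominator Σ(y_t−ȳ)² = 45.8088
r_2 = -11.2978 / 45.8088 = -0.247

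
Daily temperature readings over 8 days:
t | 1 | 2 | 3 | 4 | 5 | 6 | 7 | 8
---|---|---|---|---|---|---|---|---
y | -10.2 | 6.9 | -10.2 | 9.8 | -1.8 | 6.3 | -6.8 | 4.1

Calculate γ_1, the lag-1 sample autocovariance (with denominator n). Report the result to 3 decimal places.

Mean ȳ = (-10.2 + 6.9 − 10.2 + 9.8 − 1.8 + 6.3 − 6.8 + 4.1)/8 = -0.2375
Deviations: -9.9625, 7.1375, -9.9625, 10.0375, -1.5625, 6.5375, -6.5625, 4.3375
Σ_{t=1}^{7}(y_t−ȳ)(y_{t+1}−ȳ) = -339.4789
γ_1 = -339.4789 / 8 = -42.435

-42.435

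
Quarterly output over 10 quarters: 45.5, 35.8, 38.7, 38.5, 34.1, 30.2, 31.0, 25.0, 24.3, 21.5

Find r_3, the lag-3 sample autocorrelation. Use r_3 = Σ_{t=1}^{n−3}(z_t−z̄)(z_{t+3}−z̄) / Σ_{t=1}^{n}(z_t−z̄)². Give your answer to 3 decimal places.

Mean z̄ = (45.5 + 35.8 + 38.7 + 38.5 + 34.1 + 30.2 + 31.0 + 25.0 + 24.3 + 21.5)/10 = 32.4600
Σ(z_t−z̄)(z_{t+3}−z̄) = (78.7616) + (5.4776) + (-14.1024) + (-8.8184) + (-12.2344) + (18.4416) + (16.0016) = 83.5272
Denominator Σ(z_t−z̄)² = 508.9040
r_3 = 83.5272 / 508.9040 = 0.164

0.164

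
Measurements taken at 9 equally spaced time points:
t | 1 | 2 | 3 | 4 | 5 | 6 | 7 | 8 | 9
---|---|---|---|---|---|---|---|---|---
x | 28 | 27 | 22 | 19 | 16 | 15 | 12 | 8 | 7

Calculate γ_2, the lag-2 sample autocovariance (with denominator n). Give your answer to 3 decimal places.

15.454

Mean x̄ = (28 + 27 + 22 + 19 + 16 + 15 + 12 + 8 + 7)/9 = 17.1111
Σ_{t=1}^{7}(x_t−x̄)(x_{t+2}−x̄) = 139.0864
γ_2 = 139.0864 / 9 = 15.454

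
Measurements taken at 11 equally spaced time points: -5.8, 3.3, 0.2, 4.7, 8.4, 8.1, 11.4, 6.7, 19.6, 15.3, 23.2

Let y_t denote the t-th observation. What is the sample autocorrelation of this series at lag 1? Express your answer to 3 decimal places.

Mean ȳ = (-5.8 + 3.3 + 0.2 + 4.7 + 8.4 + 8.1 + 11.4 + 6.7 + 19.6 + 15.3 + 23.2)/11 = 8.6455
Numerator Σ_{t=1}^{10}(y_t−ȳ)(y_{t+1}−ȳ) = 298.3643
Denominator Σ(y_t−ȳ)² = 711.9873
r_1 = 298.3643 / 711.9873 = 0.419

0.419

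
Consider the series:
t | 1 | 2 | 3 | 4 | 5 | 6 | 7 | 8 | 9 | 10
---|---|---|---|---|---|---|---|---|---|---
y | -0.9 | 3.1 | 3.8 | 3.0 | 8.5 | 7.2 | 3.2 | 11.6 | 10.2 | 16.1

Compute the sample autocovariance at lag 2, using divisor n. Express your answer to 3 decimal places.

5.787

Mean ȳ = (-0.9 + 3.1 + 3.8 + 3.0 + 8.5 + 7.2 + 3.2 + 11.6 + 10.2 + 16.1)/10 = 6.5800
Σ_{t=1}^{8}(y_t−ȳ)(y_{t+2}−ȳ) = 57.8732
γ_2 = 57.8732 / 10 = 5.787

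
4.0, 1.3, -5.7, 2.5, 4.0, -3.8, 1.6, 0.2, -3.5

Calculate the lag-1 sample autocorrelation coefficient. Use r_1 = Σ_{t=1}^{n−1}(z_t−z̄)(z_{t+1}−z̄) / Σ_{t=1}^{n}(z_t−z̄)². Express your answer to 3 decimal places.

-0.277

Mean z̄ = (4.0 + 1.3 − 5.7 + 2.5 + 4.0 − 3.8 + 1.6 + 0.2 − 3.5)/9 = 0.0667
Numerator Σ_{t=1}^{8}(z_t−z̄)(z_{t+1}−z̄) = -28.1311
Denominator Σ(z_t−z̄)² = 101.6800
r_1 = -28.1311 / 101.6800 = -0.277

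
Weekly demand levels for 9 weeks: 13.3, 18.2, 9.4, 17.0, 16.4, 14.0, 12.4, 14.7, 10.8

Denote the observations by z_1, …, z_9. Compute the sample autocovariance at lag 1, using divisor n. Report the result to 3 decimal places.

Mean z̄ = (13.3 + 18.2 + 9.4 + 17.0 + 16.4 + 14.0 + 12.4 + 14.7 + 10.8)/9 = 14.0222
Σ_{t=1}^{8}(z_t−z̄)(z_{t+1}−z̄) = -32.3116
γ_1 = -32.3116 / 9 = -3.590

-3.590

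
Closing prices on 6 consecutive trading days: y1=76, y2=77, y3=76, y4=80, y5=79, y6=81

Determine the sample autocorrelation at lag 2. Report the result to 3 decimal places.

0.260

Mean ȳ = (76 + 77 + 76 + 80 + 79 + 81)/6 = 78.1667
Deviations from mean: -2.1667, -1.1667, -2.1667, 1.8333, 0.8333, 2.8333
Numerator Σ_{t=1}^{4}(y_t−ȳ)(y_{t+2}−ȳ) = 5.9444
Denominator Σ(y_t−ȳ)² = 22.8333
r_2 = 5.9444 / 22.8333 = 0.260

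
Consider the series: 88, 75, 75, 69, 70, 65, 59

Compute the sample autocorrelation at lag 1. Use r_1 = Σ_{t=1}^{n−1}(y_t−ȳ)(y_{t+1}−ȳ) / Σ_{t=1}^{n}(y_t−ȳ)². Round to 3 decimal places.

Mean ȳ = (88 + 75 + 75 + 69 + 70 + 65 + 59)/7 = 71.5714
Deviations from mean: 16.4286, 3.4286, 3.4286, -2.5714, -1.5714, -6.5714, -12.5714
Σ(y_t−ȳ)(y_{t+1}−ȳ) = (56.3265) + (11.7551) + (-8.8163) + (4.0408) + (10.3265) + (82.6122) = 156.2449
Denominator Σ(y_t−ȳ)² = 503.7143
r_1 = 156.2449 / 503.7143 = 0.310

0.310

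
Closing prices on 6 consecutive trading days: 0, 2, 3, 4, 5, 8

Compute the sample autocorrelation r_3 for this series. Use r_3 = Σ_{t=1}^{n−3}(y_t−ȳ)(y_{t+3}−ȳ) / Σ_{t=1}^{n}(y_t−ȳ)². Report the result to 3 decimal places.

Mean ȳ = (0 + 2 + 3 + 4 + 5 + 8)/6 = 3.6667
Deviations from mean: -3.6667, -1.6667, -0.6667, 0.3333, 1.3333, 4.3333
Σ(y_t−ȳ)(y_{t+3}−ȳ) = (-1.2222) + (-2.2222) + (-2.8889) = -6.3333
Denominator Σ(y_t−ȳ)² = 37.3333
r_3 = -6.3333 / 37.3333 = -0.170

-0.170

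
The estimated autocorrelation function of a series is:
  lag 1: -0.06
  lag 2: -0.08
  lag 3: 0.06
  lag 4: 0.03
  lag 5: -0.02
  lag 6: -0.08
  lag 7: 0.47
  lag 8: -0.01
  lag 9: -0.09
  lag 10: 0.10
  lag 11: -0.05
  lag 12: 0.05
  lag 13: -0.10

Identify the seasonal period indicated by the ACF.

The largest autocorrelation is r_7 = 0.47; the remaining lags stay at or below 0.10.
The dominant spike at lag 7 indicates a seasonal period of 7.

7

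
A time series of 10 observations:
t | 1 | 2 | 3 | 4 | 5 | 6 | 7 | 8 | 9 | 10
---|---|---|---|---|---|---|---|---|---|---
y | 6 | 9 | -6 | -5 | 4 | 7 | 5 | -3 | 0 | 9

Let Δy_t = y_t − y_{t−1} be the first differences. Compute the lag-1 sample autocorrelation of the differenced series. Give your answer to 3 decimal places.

-0.017

First differences Δy: 3, -15, 1, 9, 3, -2, -8, 3, 9
Mean of differences = 0.3333
Numerator Σ(Δy_t−Δȳ)(Δy_{t+1}−Δȳ) = -8.1111
Denominator Σ(Δy_t−Δȳ)² = 482.0000
r_1(Δy) = -8.1111 / 482.0000 = -0.017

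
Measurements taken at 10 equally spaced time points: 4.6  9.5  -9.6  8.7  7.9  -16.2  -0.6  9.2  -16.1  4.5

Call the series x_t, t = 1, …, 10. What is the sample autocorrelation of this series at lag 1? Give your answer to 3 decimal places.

-0.419

Mean x̄ = (4.6 + 9.5 − 9.6 + 8.7 + 7.9 − 16.2 − 0.6 + 9.2 − 16.1 + 4.5)/10 = 0.1900
Numerator Σ_{t=1}^{9}(x_t−x̄)(x_{t+1}−x̄) = -405.3081
Denominator Σ(x_t−x̄)² = 968.2090
r_1 = -405.3081 / 968.2090 = -0.419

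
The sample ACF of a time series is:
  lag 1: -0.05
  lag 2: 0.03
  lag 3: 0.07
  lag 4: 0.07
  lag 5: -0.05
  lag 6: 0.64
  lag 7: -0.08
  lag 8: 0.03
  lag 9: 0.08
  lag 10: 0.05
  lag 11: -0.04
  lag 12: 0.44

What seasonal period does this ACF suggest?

The largest autocorrelation is r_6 = 0.64, with a weaker echo at lag 12 (0.44); the remaining lags stay at or below 0.08.
The dominant spike at lag 6 indicates a seasonal period of 6.

6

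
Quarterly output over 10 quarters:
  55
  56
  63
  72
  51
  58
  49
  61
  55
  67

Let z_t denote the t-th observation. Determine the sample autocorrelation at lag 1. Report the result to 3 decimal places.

-0.210

Mean z̄ = (55 + 56 + 63 + 72 + 51 + 58 + 49 + 61 + 55 + 67)/10 = 58.7000
Numerator Σ_{t=1}^{9}(z_t−z̄)(z_{t+1}−z̄) = -96.1900
Denominator Σ(z_t−z̄)² = 458.1000
r_1 = -96.1900 / 458.1000 = -0.210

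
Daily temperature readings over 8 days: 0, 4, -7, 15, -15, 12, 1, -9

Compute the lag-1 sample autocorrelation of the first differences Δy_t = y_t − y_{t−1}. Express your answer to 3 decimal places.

-0.792

First differences Δy: 4, -11, 22, -30, 27, -11, -10
Mean of differences = -1.2857
Numerator Σ(Δy_t−Δȳ)(Δy_{t+1}−Δȳ) = -1948.5102
Denominator Σ(Δy_t−Δȳ)² = 2459.4286
r_1(Δy) = -1948.5102 / 2459.4286 = -0.792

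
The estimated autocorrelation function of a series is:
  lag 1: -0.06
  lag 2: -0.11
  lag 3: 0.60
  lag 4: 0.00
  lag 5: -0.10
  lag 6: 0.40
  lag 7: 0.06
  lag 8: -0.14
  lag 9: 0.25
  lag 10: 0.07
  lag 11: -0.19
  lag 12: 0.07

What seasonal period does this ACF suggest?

The largest autocorrelation is r_3 = 0.60, with weaker echoes at lags 6 (0.40) and 9 (0.25); the remaining lags stay at or below 0.07.
The dominant spike at lag 3 indicates a seasonal period of 3.

3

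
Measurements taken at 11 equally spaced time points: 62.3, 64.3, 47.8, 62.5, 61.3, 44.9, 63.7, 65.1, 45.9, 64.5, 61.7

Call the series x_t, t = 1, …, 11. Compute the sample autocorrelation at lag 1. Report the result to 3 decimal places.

-0.441

Mean x̄ = (62.3 + 64.3 + 47.8 + 62.5 + 61.3 + 44.9 + 63.7 + 65.1 + 45.9 + 64.5 + 61.7)/11 = 58.5455
Numerator Σ_{t=1}^{10}(x_t−x̄)(x_{t+1}−x̄) = -285.3666
Denominator Σ(x_t−x̄)² = 646.9473
r_1 = -285.3666 / 646.9473 = -0.441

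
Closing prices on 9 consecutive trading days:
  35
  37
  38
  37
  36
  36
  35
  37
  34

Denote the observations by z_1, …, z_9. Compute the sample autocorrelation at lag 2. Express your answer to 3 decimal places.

0.058

Mean z̄ = (35 + 37 + 38 + 37 + 36 + 36 + 35 + 37 + 34)/9 = 36.1111
Numerator Σ_{t=1}^{7}(z_t−z̄)(z_{t+2}−z̄) = 0.7531
Denominator Σ(z_t−z̄)² = 12.8889
r_2 = 0.7531 / 12.8889 = 0.058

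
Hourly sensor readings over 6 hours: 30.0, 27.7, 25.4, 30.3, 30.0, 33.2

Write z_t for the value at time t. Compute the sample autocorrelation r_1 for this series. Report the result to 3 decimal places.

0.147

Mean z̄ = (30.0 + 27.7 + 25.4 + 30.3 + 30.0 + 33.2)/6 = 29.4333
Deviations from mean: 0.5667, -1.7333, -4.0333, 0.8667, 0.5667, 3.7667
Σ(z_t−z̄)(z_{t+1}−z̄) = (-0.9822) + (6.9911) + (-3.4956) + (0.4911) + (2.1344) = 5.1389
Denominator Σ(z_t−z̄)² = 34.8533
r_1 = 5.1389 / 34.8533 = 0.147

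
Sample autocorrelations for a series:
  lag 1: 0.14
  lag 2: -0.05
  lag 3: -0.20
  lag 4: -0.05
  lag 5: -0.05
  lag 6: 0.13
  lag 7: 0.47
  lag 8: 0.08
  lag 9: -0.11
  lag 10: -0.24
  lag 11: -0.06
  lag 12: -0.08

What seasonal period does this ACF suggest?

7

The largest autocorrelation is r_7 = 0.47; the remaining lags stay at or below 0.14.
The dominant spike at lag 7 indicates a seasonal period of 7.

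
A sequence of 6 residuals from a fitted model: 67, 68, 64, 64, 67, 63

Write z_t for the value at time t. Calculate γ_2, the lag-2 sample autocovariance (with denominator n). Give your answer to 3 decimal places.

Mean z̄ = (67 + 68 + 64 + 64 + 67 + 63)/6 = 65.5000
Deviations: 1.5000, 2.5000, -1.5000, -1.5000, 1.5000, -2.5000
Σ_{t=1}^{4}(z_t−z̄)(z_{t+2}−z̄) = -4.5000
γ_2 = -4.5000 / 6 = -0.750

-0.750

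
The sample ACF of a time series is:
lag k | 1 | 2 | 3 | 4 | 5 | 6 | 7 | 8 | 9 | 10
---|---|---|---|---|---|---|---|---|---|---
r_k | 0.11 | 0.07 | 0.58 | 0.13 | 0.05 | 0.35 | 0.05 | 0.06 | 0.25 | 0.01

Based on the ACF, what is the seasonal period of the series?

3

The largest autocorrelation is r_3 = 0.58, with weaker echoes at lags 6 (0.35) and 9 (0.25); the remaining lags stay at or below 0.13.
The dominant spike at lag 3 indicates a seasonal period of 3.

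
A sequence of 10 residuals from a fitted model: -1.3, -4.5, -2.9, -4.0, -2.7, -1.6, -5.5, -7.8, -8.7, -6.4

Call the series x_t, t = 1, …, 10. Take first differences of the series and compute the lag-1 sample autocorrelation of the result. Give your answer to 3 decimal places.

First differences Δx: -3.2, 1.6, -1.1, 1.3, 1.1, -3.9, -2.3, -0.9, 2.3
Mean of differences = -0.5667
Numerator Σ(Δx_t−Δx̄)(Δx_{t+1}−Δx̄) = -4.9011
Denominator Σ(Δx_t−Δx̄)² = 40.6200
r_1(Δx) = -4.9011 / 40.6200 = -0.121

-0.121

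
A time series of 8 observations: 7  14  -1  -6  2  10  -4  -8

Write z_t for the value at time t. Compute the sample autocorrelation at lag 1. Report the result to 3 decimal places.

0.137

Mean z̄ = (7 + 14 − 1 − 6 + 2 + 10 − 4 − 8)/8 = 1.7500
Σ(z_t−z̄)(z_{t+1}−z̄) = (64.3125) + (-33.6875) + (21.3125) + (-1.9375) + (2.0625) + (-47.4375) + (56.0625) = 60.6875
Denominator Σ(z_t−z̄)² = 441.5000
r_1 = 60.6875 / 441.5000 = 0.137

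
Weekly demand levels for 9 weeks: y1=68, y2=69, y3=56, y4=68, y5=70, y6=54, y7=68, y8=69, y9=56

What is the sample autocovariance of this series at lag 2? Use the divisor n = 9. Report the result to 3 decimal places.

-17.468

Mean ȳ = (68 + 69 + 56 + 68 + 70 + 54 + 68 + 69 + 56)/9 = 64.2222
Σ_{t=1}^{7}(y_t−ȳ)(y_{t+2}−ȳ) = -157.2099
γ_2 = -157.2099 / 9 = -17.468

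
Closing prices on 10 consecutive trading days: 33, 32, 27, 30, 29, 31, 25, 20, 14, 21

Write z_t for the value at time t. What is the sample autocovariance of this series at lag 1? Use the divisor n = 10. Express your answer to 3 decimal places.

21.196

Mean z̄ = (33 + 32 + 27 + 30 + 29 + 31 + 25 + 20 + 14 + 21)/10 = 26.2000
Σ_{t=1}^{9}(z_t−z̄)(z_{t+1}−z̄) = 211.9600
γ_1 = 211.9600 / 10 = 21.196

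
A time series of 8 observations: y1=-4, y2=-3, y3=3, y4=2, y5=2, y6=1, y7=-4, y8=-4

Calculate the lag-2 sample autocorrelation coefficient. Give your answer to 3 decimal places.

Mean ȳ = (-4 − 3 + 3 + 2 + 2 + 1 − 4 − 4)/8 = -0.8750
Deviations from mean: -3.1250, -2.1250, 3.8750, 2.8750, 2.8750, 1.8750, -3.1250, -3.1250
Σ(y_t−ȳ)(y_{t+2}−ȳ) = (-12.1094) + (-6.1094) + (11.1406) + (5.3906) + (-8.9844) + (-5.8594) = -16.5313
Denominator Σ(y_t−ȳ)² = 68.8750
r_2 = -16.5313 / 68.8750 = -0.240

-0.240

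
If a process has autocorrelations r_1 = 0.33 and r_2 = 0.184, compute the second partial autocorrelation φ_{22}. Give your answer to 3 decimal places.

0.084

φ_{22} = (r_2 − r_1²) / (1 − r_1²)
r_1² = (0.33)² = 0.1089
Numerator = 0.184 − 0.1089 = 0.0751; denominator = 1 − 0.1089 = 0.8911
φ_{22} = 0.0751 / 0.8911 = 0.084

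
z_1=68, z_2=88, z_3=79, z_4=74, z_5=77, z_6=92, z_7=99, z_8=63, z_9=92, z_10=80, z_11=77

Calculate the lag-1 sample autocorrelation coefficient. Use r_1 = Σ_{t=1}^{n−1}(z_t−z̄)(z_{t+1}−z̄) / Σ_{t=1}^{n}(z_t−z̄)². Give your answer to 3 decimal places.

-0.365

Mean z̄ = (68 + 88 + 79 + 74 + 77 + 92 + 99 + 63 + 92 + 80 + 77)/11 = 80.8182
Numerator Σ_{t=1}^{10}(z_t−z̄)(z_{t+1}−z̄) = -435.3058
Denominator Σ(z_t−z̄)² = 1193.6364
r_1 = -435.3058 / 1193.6364 = -0.365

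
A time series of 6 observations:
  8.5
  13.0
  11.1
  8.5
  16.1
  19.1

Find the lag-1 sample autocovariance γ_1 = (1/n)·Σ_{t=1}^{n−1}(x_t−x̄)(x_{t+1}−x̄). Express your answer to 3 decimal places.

2.082

Mean x̄ = (8.5 + 13.0 + 11.1 + 8.5 + 16.1 + 19.1)/6 = 12.7167
Σ_{t=1}^{5}(x_t−x̄)(x_{t+1}−x̄) = 12.4947
γ_1 = 12.4947 / 6 = 2.082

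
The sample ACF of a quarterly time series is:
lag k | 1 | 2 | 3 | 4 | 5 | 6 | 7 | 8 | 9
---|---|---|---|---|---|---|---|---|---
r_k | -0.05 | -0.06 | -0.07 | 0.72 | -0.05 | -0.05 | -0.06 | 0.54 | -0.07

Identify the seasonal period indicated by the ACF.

4

The largest autocorrelation is r_4 = 0.72, with a weaker echo at lag 8 (0.54); the remaining lags stay at or below -0.05.
The dominant spike at lag 4 indicates a seasonal period of 4.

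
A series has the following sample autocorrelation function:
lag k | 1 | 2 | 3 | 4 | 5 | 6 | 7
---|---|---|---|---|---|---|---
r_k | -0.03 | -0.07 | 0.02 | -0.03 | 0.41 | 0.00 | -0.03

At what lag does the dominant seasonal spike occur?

5

The largest autocorrelation is r_5 = 0.41; the remaining lags stay at or below 0.02.
The dominant spike at lag 5 indicates a seasonal period of 5.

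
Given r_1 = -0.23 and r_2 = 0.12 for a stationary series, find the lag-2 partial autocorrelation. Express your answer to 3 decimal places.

φ_{22} = (r_2 − r_1²) / (1 − r_1²)
r_1² = (-0.23)² = 0.0529
Numerator = 0.12 − 0.0529 = 0.0671; denominator = 1 − 0.0529 = 0.9471
φ_{22} = 0.0671 / 0.9471 = 0.071

0.071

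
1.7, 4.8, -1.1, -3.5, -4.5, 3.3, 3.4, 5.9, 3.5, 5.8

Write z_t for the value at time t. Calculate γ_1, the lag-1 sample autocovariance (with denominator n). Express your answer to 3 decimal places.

Mean z̄ = (1.7 + 4.8 − 1.1 − 3.5 − 4.5 + 3.3 + 3.4 + 5.9 + 3.5 + 5.8)/10 = 1.9300
Σ_{t=1}^{9}(z_t−z̄)(z_{t+1}−z̄) = 53.3611
γ_1 = 53.3611 / 10 = 5.336

5.336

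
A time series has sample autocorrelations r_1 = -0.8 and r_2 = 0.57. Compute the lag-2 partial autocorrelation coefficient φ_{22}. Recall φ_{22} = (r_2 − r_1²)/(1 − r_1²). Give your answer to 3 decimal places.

-0.194

φ_{22} = (r_2 − r_1²) / (1 − r_1²)
r_1² = (-0.8)² = 0.64
Numerator = 0.57 − 0.6400 = -0.0700; denominator = 1 − 0.6400 = 0.3600
φ_{22} = -0.0700 / 0.3600 = -0.194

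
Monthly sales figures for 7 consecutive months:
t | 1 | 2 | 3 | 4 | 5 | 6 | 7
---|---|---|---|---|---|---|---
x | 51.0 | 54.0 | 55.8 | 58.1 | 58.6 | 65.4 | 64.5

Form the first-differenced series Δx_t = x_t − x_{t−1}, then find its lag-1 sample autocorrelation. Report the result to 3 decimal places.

First differences Δx: 3.0, 1.8, 2.3, 0.5, 6.8, -0.9
Mean of differences = 2.2500
Numerator Σ(Δx_t−Δx̄)(Δx_{t+1}−Δx̄) = -22.7425
Denominator Σ(Δx_t−Δx̄)² = 34.4550
r_1(Δx) = -22.7425 / 34.4550 = -0.660

-0.660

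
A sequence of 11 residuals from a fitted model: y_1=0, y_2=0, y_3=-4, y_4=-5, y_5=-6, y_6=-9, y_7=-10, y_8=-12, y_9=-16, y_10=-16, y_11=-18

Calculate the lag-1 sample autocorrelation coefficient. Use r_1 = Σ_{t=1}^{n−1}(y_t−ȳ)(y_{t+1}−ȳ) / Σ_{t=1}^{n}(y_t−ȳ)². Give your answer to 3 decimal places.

Mean ȳ = (0 + 0 − 4 − 5 − 6 − 9 − 10 − 12 − 16 − 16 − 18)/11 = -8.7273
Numerator Σ_{t=1}^{10}(y_t−ȳ)(y_{t+1}−ȳ) = 293.1074
Denominator Σ(y_t−ȳ)² = 400.1818
r_1 = 293.1074 / 400.1818 = 0.732

0.732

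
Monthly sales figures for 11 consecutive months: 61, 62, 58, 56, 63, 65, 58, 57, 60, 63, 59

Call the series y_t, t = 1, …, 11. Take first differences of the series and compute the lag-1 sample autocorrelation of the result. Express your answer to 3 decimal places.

-0.056

First differences Δy: 1, -4, -2, 7, 2, -7, -1, 3, 3, -4
Mean of differences = -0.2000
Numerator Σ(Δy_t−Δȳ)(Δy_{t+1}−Δȳ) = -8.8400
Denominator Σ(Δy_t−Δȳ)² = 157.6000
r_1(Δy) = -8.8400 / 157.6000 = -0.056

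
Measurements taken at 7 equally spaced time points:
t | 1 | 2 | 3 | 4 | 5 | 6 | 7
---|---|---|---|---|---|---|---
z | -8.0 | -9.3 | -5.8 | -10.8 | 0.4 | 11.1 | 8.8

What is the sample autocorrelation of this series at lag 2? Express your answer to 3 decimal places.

-0.023

Mean z̄ = (-8.0 − 9.3 − 5.8 − 10.8 + 0.4 + 11.1 + 8.8)/7 = -1.9429
Numerator Σ_{t=1}^{5}(z_t−z̄)(z_{t+2}−z̄) = -10.8637
Denominator Σ(z_t−z̄)² = 475.1571
r_2 = -10.8637 / 475.1571 = -0.023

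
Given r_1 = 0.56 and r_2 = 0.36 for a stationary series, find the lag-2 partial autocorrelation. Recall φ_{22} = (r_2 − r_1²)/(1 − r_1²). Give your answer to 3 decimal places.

0.068

φ_{22} = (r_2 − r_1²) / (1 − r_1²)
r_1² = (0.56)² = 0.3136
Numerator = 0.36 − 0.3136 = 0.0464; denominator = 1 − 0.3136 = 0.6864
φ_{22} = 0.0464 / 0.6864 = 0.068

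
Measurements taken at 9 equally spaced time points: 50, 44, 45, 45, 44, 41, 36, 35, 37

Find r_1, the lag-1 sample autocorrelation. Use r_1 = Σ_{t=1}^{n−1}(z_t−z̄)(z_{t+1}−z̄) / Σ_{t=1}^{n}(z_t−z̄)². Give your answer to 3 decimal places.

Mean z̄ = (50 + 44 + 45 + 45 + 44 + 41 + 36 + 35 + 37)/9 = 41.8889
Numerator Σ_{t=1}^{8}(z_t−z̄)(z_{t+1}−z̄) = 117.5432
Denominator Σ(z_t−z̄)² = 200.8889
r_1 = 117.5432 / 200.8889 = 0.585

0.585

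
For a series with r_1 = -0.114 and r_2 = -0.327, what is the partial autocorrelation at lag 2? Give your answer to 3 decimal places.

-0.344

φ_{22} = (r_2 − r_1²) / (1 − r_1²)
r_1² = (-0.114)² = 0.012996
Numerator = -0.327 − 0.0130 = -0.3400; denominator = 1 − 0.0130 = 0.9870
φ_{22} = -0.3400 / 0.9870 = -0.344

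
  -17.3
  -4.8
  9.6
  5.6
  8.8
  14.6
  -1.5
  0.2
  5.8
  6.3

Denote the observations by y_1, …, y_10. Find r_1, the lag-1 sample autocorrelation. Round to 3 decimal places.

Mean ȳ = (-17.3 − 4.8 + 9.6 + 5.6 + 8.8 + 14.6 − 1.5 + 0.2 + 5.8 + 6.3)/10 = 2.7300
Numerator Σ_{t=1}^{9}(y_t−ȳ)(y_{t+1}−ȳ) = 171.9681
Denominator Σ(y_t−ȳ)² = 737.5410
r_1 = 171.9681 / 737.5410 = 0.233

0.233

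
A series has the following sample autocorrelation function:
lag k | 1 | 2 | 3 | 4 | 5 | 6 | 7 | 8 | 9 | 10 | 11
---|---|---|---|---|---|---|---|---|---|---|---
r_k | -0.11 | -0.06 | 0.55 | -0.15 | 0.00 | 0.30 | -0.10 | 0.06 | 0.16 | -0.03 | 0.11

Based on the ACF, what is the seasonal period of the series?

The largest autocorrelation is r_3 = 0.55, with weaker echoes at lags 6 (0.30) and 9 (0.16); the remaining lags stay at or below 0.11.
The dominant spike at lag 3 indicates a seasonal period of 3.

3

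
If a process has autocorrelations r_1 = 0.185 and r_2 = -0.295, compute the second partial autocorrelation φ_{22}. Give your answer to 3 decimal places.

φ_{22} = (r_2 − r_1²) / (1 − r_1²)
r_1² = (0.185)² = 0.034225
Numerator = -0.295 − 0.0342 = -0.3292; denominator = 1 − 0.0342 = 0.9658
φ_{22} = -0.3292 / 0.9658 = -0.341

-0.341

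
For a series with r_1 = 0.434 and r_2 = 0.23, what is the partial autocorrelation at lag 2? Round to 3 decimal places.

0.051

φ_{22} = (r_2 − r_1²) / (1 − r_1²)
r_1² = (0.434)² = 0.188356
Numerator = 0.23 − 0.1884 = 0.0416; denominator = 1 − 0.1884 = 0.8116
φ_{22} = 0.0416 / 0.8116 = 0.051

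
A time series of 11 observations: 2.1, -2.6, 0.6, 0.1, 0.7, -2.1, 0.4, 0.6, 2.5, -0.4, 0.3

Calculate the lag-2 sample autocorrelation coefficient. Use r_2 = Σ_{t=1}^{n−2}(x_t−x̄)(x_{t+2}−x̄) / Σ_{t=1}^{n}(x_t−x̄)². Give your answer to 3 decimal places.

Mean x̄ = (2.1 − 2.6 + 0.6 + 0.1 + 0.7 − 2.1 + 0.4 + 0.6 + 2.5 − 0.4 + 0.3)/11 = 0.2000
Numerator Σ_{t=1}^{9}(x_t−x̄)(x_{t+2}−x̄) = 1.1000
Denominator Σ(x_t−x̄)² = 23.0200
r_2 = 1.1000 / 23.0200 = 0.048

0.048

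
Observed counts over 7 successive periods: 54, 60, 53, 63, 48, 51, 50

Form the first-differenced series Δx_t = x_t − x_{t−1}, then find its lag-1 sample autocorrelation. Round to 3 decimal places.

First differences Δx: 6, -7, 10, -15, 3, -1
Mean of differences = -0.6667
Numerator Σ(Δx_t−Δx̄)(Δx_{t+1}−Δx̄) = -316.4444
Denominator Σ(Δx_t−Δx̄)² = 417.3333
r_1(Δx) = -316.4444 / 417.3333 = -0.758

-0.758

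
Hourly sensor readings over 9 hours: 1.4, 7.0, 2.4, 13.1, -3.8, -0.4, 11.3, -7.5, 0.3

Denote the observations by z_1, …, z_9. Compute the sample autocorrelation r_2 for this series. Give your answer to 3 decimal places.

-0.081

Mean z̄ = (1.4 + 7.0 + 2.4 + 13.1 − 3.8 − 0.4 + 11.3 − 7.5 + 0.3)/9 = 2.6444
Numerator Σ_{t=1}^{7}(z_t−z̄)(z_{t+2}−z̄) = -29.6006
Denominator Σ(z_t−z̄)² = 364.0222
r_2 = -29.6006 / 364.0222 = -0.081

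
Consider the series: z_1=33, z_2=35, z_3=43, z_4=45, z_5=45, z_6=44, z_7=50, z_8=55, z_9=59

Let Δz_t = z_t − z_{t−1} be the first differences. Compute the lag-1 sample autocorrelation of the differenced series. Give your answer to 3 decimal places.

First differences Δz: 2, 8, 2, 0, -1, 6, 5, 4
Mean of differences = 3.2500
Numerator Σ(Δz_t−Δz̄)(Δz_{t+1}−Δz̄) = 0.4375
Denominator Σ(Δz_t−Δz̄)² = 65.5000
r_1(Δz) = 0.4375 / 65.5000 = 0.007

0.007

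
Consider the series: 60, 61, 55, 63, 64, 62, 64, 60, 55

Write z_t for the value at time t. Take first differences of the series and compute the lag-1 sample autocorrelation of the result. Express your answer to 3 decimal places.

First differences Δz: 1, -6, 8, 1, -2, 2, -4, -5
Mean of differences = -0.6250
Numerator Σ(Δz_t−Δz̄)(Δz_{t+1}−Δz̄) = -41.0156
Denominator Σ(Δz_t−Δz̄)² = 147.8750
r_1(Δz) = -41.0156 / 147.8750 = -0.277

-0.277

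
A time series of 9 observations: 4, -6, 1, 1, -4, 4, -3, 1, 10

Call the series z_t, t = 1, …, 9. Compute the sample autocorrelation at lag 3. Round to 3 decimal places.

Mean z̄ = (4 − 6 + 1 + 1 − 4 + 4 − 3 + 1 + 10)/9 = 0.8889
Σ(z_t−z̄)(z_{t+3}−z̄) = (0.3457) + (33.6790) + (0.3457) + (-0.4321) + (-0.5432) + (28.3457) = 61.7407
Denominator Σ(z_t−z̄)² = 188.8889
r_3 = 61.7407 / 188.8889 = 0.327

0.327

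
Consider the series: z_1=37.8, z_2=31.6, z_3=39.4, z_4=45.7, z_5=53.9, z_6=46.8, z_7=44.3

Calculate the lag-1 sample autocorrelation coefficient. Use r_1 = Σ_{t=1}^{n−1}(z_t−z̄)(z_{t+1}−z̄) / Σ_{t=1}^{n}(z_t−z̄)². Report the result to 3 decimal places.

Mean z̄ = (37.8 + 31.6 + 39.4 + 45.7 + 53.9 + 46.8 + 44.3)/7 = 42.7857
Deviations from mean: -4.9857, -11.1857, -3.3857, 2.9143, 11.1143, 4.0143, 1.5143
Σ(z_t−z̄)(z_{t+1}−z̄) = (55.7688) + (37.8716) + (-9.8669) + (32.3902) + (44.6159) + (6.0788) = 166.8584
Denominator Σ(z_t−z̄)² = 311.8686
r_1 = 166.8584 / 311.8686 = 0.535

0.535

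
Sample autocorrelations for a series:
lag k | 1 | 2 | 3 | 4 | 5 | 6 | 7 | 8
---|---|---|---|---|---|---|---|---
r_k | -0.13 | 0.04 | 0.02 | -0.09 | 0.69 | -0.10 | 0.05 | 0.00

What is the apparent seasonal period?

5

The largest autocorrelation is r_5 = 0.69; the remaining lags stay at or below 0.05.
The dominant spike at lag 5 indicates a seasonal period of 5.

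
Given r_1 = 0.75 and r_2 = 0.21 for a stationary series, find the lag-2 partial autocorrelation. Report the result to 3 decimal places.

-0.806

φ_{22} = (r_2 − r_1²) / (1 − r_1²)
r_1² = (0.75)² = 0.5625
Numerator = 0.21 − 0.5625 = -0.3525; denominator = 1 − 0.5625 = 0.4375
φ_{22} = -0.3525 / 0.4375 = -0.806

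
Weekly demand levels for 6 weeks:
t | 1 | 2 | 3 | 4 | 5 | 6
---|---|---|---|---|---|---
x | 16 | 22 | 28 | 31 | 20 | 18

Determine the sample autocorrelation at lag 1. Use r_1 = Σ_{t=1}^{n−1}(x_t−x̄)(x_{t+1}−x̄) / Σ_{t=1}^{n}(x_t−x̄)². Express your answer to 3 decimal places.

0.217

Mean x̄ = (16 + 22 + 28 + 31 + 20 + 18)/6 = 22.5000
Deviations from mean: -6.5000, -0.5000, 5.5000, 8.5000, -2.5000, -4.5000
Numerator Σ_{t=1}^{5}(x_t−x̄)(x_{t+1}−x̄) = 37.2500
Denominator Σ(x_t−x̄)² = 171.5000
r_1 = 37.2500 / 171.5000 = 0.217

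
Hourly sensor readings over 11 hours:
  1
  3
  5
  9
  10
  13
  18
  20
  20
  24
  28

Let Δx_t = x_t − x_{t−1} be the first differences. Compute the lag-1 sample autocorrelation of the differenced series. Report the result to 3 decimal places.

First differences Δx: 2, 2, 4, 1, 3, 5, 2, 0, 4, 4
Mean of differences = 2.7000
Numerator Σ(Δx_t−Δx̄)(Δx_{t+1}−Δx̄) = -3.9900
Denominator Σ(Δx_t−Δx̄)² = 22.1000
r_1(Δx) = -3.9900 / 22.1000 = -0.181

-0.181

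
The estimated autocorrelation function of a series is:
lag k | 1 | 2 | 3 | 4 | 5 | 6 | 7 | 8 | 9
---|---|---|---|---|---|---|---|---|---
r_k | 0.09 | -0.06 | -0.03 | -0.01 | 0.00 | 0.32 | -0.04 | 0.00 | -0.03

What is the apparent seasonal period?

6

The largest autocorrelation is r_6 = 0.32; the remaining lags stay at or below 0.09.
The dominant spike at lag 6 indicates a seasonal period of 6.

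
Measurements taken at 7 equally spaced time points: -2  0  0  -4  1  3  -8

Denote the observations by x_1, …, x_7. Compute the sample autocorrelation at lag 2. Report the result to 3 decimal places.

Mean x̄ = (-2 + 0 + 0 − 4 + 1 + 3 − 8)/7 = -1.4286
Numerator Σ_{t=1}^{5}(x_t−x̄)(x_{t+2}−x̄) = -28.3673
Denominator Σ(x_t−x̄)² = 79.7143
r_2 = -28.3673 / 79.7143 = -0.356

-0.356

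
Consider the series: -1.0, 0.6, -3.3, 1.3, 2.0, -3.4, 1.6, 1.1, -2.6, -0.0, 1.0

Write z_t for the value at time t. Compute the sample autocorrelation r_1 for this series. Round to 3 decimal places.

Mean z̄ = (-1.0 + 0.6 − 3.3 + 1.3 + 2.0 − 3.4 + 1.6 + 1.1 − 2.6 − 0.0 + 1.0)/11 = -0.2455
Numerator Σ_{t=1}^{10}(z_t−z̄)(z_{t+1}−z̄) = -18.3330
Denominator Σ(z_t−z̄)² = 40.3673
r_1 = -18.3330 / 40.3673 = -0.454

-0.454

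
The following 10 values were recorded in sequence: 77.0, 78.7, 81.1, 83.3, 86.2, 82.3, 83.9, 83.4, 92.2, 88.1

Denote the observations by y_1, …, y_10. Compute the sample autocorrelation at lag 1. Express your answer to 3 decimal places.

Mean ȳ = (77.0 + 78.7 + 81.1 + 83.3 + 86.2 + 82.3 + 83.9 + 83.4 + 92.2 + 88.1)/10 = 83.6200
Numerator Σ_{t=1}^{9}(y_t−ȳ)(y_{t+1}−ȳ) = 77.6636
Denominator Σ(y_t−ȳ)² = 176.6960
r_1 = 77.6636 / 176.6960 = 0.440

0.440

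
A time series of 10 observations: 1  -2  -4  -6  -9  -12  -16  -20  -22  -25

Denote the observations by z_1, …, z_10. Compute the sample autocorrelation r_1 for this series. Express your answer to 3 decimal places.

0.711

Mean z̄ = (1 − 2 − 4 − 6 − 9 − 12 − 16 − 20 − 22 − 25)/10 = -11.5000
Numerator Σ_{t=1}^{9}(z_t−z̄)(z_{t+1}−z̄) = 515.2500
Denominator Σ(z_t−z̄)² = 724.5000
r_1 = 515.2500 / 724.5000 = 0.711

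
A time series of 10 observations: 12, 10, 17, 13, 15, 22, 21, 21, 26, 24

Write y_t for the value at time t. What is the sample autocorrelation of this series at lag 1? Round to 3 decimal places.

Mean ȳ = (12 + 10 + 17 + 13 + 15 + 22 + 21 + 21 + 26 + 24)/10 = 18.1000
Numerator Σ_{t=1}^{9}(y_t−ȳ)(y_{t+1}−ȳ) = 156.8900
Denominator Σ(y_t−ȳ)² = 268.9000
r_1 = 156.8900 / 268.9000 = 0.583

0.583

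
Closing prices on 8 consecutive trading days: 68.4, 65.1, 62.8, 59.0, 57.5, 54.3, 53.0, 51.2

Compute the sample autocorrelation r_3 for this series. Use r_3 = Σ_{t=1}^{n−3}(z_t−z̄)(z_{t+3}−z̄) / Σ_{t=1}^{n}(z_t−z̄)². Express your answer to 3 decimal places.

Mean z̄ = (68.4 + 65.1 + 62.8 + 59.0 + 57.5 + 54.3 + 53.0 + 51.2)/8 = 58.9125
Numerator Σ_{t=1}^{5}(z_t−z̄)(z_{t+3}−z̄) = -15.4642
Denominator Σ(z_t−z̄)² = 261.1288
r_3 = -15.4642 / 261.1288 = -0.059

-0.059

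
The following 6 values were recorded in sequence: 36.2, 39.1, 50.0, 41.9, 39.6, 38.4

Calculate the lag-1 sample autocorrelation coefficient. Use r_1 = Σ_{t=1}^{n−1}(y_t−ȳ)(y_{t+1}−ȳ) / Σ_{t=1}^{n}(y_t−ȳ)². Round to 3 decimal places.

0.029

Mean ȳ = (36.2 + 39.1 + 50.0 + 41.9 + 39.6 + 38.4)/6 = 40.8667
Deviations from mean: -4.6667, -1.7667, 9.1333, 1.0333, -1.2667, -2.4667
Σ(y_t−ȳ)(y_{t+1}−ȳ) = (8.2444) + (-16.1356) + (9.4378) + (-1.3089) + (3.1244) = 3.3622
Denominator Σ(y_t−ȳ)² = 117.0733
r_1 = 3.3622 / 117.0733 = 0.029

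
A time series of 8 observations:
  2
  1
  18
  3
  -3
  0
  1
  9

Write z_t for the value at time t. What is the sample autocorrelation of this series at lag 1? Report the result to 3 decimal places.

-0.060

Mean z̄ = (2 + 1 + 18 + 3 − 3 + 0 + 1 + 9)/8 = 3.8750
Σ(z_t−z̄)(z_{t+1}−z̄) = (5.3906) + (-40.6094) + (-12.3594) + (6.0156) + (26.6406) + (11.1406) + (-14.7344) = -18.5156
Denominator Σ(z_t−z̄)² = 308.8750
r_1 = -18.5156 / 308.8750 = -0.060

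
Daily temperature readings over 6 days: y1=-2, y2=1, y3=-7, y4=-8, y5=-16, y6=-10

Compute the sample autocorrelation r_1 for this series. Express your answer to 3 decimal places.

0.422

Mean ȳ = (-2 + 1 − 7 − 8 − 16 − 10)/6 = -7.0000
Σ(y_t−ȳ)(y_{t+1}−ȳ) = (40.0000) + (0.0000) + (0.0000) + (9.0000) + (27.0000) = 76.0000
Denominator Σ(y_t−ȳ)² = 180.0000
r_1 = 76.0000 / 180.0000 = 0.422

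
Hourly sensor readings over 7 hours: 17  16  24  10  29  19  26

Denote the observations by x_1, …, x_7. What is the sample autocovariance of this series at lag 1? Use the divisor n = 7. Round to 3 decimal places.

Mean x̄ = (17 + 16 + 24 + 10 + 29 + 19 + 26)/7 = 20.1429
Σ_{t=1}^{6}(x_t−x̄)(x_{t+1}−x̄) = -148.7347
γ_1 = -148.7347 / 7 = -21.248

-21.248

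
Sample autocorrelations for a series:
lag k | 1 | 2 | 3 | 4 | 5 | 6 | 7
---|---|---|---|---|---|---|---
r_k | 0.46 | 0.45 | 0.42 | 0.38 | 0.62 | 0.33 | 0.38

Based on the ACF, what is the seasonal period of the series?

The largest autocorrelation is r_5 = 0.62; the remaining lags stay at or below 0.46. The elevated value at lag 1 (0.46), dropping to 0.45 at lag 2, reflects decaying short-term dependence rather than seasonality.
The dominant spike at lag 5 indicates a seasonal period of 5.

5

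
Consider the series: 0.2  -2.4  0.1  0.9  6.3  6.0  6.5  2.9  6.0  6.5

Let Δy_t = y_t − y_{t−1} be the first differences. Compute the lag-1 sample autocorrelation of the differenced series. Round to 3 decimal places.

First differences Δy: -2.6, 2.5, 0.8, 5.4, -0.3, 0.5, -3.6, 3.1, 0.5
Mean of differences = 0.7000
Numerator Σ(Δy_t−Δȳ)(Δy_{t+1}−Δȳ) = -19.7300
Denominator Σ(Δy_t−Δȳ)² = 61.5600
r_1(Δy) = -19.7300 / 61.5600 = -0.321

-0.321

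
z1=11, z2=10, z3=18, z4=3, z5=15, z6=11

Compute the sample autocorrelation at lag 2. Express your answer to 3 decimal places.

Mean z̄ = (11 + 10 + 18 + 3 + 15 + 11)/6 = 11.3333
Σ(z_t−z̄)(z_{t+2}−z̄) = (-2.2222) + (11.1111) + (24.4444) + (2.7778) = 36.1111
Denominator Σ(z_t−z̄)² = 129.3333
r_2 = 36.1111 / 129.3333 = 0.279

0.279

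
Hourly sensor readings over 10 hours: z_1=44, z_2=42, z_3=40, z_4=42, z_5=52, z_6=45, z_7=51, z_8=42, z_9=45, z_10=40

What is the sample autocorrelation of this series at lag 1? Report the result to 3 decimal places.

-0.045

Mean z̄ = (44 + 42 + 40 + 42 + 52 + 45 + 51 + 42 + 45 + 40)/10 = 44.3000
Numerator Σ_{t=1}^{9}(z_t−z̄)(z_{t+1}−z̄) = -7.1900
Denominator Σ(z_t−z̄)² = 158.1000
r_1 = -7.1900 / 158.1000 = -0.045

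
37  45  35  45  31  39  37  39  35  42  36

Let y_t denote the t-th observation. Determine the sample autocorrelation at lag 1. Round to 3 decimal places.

Mean ȳ = (37 + 45 + 35 + 45 + 31 + 39 + 37 + 39 + 35 + 42 + 36)/11 = 38.2727
Numerator Σ_{t=1}^{10}(y_t−ȳ)(y_{t+1}−ȳ) = -131.7107
Denominator Σ(y_t−ȳ)² = 188.1818
r_1 = -131.7107 / 188.1818 = -0.700

-0.700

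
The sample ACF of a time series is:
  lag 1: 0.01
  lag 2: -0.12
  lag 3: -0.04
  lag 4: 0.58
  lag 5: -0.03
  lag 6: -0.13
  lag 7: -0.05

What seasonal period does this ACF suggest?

The largest autocorrelation is r_4 = 0.58; the remaining lags stay at or below 0.01.
The dominant spike at lag 4 indicates a seasonal period of 4.

4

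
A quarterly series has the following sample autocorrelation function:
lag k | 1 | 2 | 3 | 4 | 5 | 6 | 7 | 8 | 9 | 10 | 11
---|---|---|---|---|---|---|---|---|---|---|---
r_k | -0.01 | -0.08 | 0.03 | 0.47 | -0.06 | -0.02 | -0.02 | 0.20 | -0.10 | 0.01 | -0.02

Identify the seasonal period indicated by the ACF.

4

The largest autocorrelation is r_4 = 0.47, with a weaker echo at lag 8 (0.20); the remaining lags stay at or below 0.03.
The dominant spike at lag 4 indicates a seasonal period of 4.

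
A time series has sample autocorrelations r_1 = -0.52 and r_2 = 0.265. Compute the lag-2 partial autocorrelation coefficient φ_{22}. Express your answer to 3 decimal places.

φ_{22} = (r_2 − r_1²) / (1 − r_1²)
r_1² = (-0.52)² = 0.2704
Numerator = 0.265 − 0.2704 = -0.0054; denominator = 1 − 0.2704 = 0.7296
φ_{22} = -0.0054 / 0.7296 = -0.007

-0.007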